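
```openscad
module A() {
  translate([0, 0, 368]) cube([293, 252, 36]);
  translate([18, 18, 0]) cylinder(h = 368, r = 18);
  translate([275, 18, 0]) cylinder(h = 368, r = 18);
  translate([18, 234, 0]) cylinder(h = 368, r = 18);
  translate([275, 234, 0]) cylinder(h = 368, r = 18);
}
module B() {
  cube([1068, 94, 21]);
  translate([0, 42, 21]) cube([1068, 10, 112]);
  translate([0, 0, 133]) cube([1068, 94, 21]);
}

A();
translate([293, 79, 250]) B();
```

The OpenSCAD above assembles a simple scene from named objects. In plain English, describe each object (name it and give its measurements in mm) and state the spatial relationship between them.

A is a four-legged stool. The seat is 293×252 mm, 36 mm thick, top at z = 404 mm. It stands on four round legs, each 36 mm in diameter, from z = 0 to the seat underside, each leg's axis is inset half a diameter from the nearest pair of seat edges (so the leg's bounding box is flush with the corner).

B is an I-beam lying along x, 1068 mm long. Overall section height 154 mm. Two flanges 94 mm wide (y) and 21 mm thick, one on the floor and one at the top; a web 10 mm thick runs between them, centred on the flange width.

The I-beam is beside the stool with their tops flush at z = 404.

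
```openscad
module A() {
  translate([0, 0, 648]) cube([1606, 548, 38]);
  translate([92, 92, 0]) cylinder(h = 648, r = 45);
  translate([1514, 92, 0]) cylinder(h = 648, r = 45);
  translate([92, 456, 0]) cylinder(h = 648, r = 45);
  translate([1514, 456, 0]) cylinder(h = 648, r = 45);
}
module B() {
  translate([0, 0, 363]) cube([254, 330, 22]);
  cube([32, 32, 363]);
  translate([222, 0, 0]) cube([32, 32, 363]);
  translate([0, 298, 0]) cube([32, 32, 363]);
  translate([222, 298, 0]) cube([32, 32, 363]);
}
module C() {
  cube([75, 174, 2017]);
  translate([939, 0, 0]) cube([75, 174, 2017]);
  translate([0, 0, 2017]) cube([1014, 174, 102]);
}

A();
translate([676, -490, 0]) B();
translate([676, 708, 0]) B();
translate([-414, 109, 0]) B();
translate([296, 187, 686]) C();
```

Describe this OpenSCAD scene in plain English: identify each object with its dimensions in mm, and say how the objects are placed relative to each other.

A is a rectangular dining table. The top is 1606×548×38 mm with its upper surface at z = 686 mm. It stands on four round legs of 90 mm diameter, each leg's bounding box inset 47 mm from the nearest pair of top edges, running from the floor to the underside of the top.

B is a four-legged stool. The seat is a 254×330×22 mm slab whose top surface is at z = 385 mm; four square legs, each 32×32 mm in cross-section, run from the floor (z = 0) to the underside of the seat, each flush with a corner of the seat.

C is a rectangular door frame: two vertical jambs of 75×174 mm section, 2017 mm tall, with a clear opening 864 mm wide between their inner faces. A header 102 mm tall and 174 mm deep lies on top of the jambs and spans the full outside width.

Three stools sit around the table at the −y, +y, −x sides. The door frame is on top of the table, centred.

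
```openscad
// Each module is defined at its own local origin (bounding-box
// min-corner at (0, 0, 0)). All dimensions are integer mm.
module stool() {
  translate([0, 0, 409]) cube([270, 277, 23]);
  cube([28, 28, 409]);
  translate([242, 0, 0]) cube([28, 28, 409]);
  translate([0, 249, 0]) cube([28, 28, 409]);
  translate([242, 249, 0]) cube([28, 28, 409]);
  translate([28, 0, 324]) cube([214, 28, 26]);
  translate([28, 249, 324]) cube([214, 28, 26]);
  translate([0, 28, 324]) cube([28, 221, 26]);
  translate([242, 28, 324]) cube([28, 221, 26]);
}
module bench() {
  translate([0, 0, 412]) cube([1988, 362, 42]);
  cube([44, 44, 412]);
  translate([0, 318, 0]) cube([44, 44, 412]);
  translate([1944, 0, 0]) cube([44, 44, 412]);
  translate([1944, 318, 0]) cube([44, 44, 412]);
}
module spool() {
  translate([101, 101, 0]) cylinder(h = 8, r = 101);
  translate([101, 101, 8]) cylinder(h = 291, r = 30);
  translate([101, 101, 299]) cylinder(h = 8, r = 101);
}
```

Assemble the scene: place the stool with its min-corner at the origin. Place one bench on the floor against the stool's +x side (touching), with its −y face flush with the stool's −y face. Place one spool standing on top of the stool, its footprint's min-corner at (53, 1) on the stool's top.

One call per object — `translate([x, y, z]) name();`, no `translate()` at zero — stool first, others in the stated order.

stool();
translate([270, 0, 0]) bench();
translate([53, 1, 432]) spool();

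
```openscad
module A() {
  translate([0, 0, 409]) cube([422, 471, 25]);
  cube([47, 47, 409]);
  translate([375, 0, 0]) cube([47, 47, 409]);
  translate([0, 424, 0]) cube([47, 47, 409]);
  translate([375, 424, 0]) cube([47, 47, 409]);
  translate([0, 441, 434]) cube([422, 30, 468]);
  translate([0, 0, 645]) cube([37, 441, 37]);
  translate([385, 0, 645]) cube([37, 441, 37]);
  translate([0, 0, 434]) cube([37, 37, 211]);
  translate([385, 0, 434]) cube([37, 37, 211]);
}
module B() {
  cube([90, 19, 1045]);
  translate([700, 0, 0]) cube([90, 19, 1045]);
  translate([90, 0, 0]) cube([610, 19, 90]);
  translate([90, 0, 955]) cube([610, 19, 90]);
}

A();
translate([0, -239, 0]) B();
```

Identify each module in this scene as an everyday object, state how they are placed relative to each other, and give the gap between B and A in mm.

The picture frame's nearest face is 220 mm from the chair's −y face.

A is a chair. B is a picture frame. The picture frame is on the floor beside the chair on its −y side. The gap between the picture frame and the chair is 220 mm.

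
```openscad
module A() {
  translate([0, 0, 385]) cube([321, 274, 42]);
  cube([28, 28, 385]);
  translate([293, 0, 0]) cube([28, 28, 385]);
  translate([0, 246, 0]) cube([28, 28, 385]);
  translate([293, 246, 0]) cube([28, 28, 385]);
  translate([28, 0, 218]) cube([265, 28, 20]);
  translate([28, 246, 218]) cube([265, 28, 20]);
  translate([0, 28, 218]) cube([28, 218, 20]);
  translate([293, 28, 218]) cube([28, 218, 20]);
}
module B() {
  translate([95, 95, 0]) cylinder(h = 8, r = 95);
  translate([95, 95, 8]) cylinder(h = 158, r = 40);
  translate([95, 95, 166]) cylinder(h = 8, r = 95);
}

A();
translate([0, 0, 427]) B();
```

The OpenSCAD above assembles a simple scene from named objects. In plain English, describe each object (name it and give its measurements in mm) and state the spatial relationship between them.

A is a four-legged stool. The seat is 321×274 mm, 42 mm thick, top at z = 427 mm. It stands on four square legs, each 28×28 mm in cross-section, from z = 0 to the seat underside, each flush with a corner of the seat. Four stretchers, 28 mm wide and 20 mm tall, connect adjacent legs with their undersides at z = 218 mm, each running between the inner faces of the legs it joins and aligned with the legs' outer faces on the other axis.

B is a spool: two coaxial disc flanges of radius 95 mm and thickness 8 mm, joined by a core cylinder of radius 40 mm and height 158 mm. The lower flange rests on z = 0 and the three cylinders share a vertical axis.

The spool is on top of the stool.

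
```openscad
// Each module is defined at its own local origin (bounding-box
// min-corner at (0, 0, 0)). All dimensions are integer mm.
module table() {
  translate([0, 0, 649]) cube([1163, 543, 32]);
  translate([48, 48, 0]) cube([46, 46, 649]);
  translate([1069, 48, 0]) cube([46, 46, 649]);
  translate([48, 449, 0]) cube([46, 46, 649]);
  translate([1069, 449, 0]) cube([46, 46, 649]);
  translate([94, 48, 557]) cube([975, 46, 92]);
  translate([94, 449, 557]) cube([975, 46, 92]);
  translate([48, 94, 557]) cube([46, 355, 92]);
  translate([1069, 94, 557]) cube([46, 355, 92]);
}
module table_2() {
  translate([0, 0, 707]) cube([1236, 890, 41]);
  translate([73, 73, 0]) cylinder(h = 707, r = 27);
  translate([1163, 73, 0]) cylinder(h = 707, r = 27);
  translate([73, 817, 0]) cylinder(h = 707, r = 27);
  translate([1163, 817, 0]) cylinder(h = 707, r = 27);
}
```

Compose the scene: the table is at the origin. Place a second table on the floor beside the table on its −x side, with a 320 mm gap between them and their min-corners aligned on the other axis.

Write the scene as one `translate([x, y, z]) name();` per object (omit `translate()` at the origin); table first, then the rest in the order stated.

table();
translate([-1556, 0, 0]) table_2();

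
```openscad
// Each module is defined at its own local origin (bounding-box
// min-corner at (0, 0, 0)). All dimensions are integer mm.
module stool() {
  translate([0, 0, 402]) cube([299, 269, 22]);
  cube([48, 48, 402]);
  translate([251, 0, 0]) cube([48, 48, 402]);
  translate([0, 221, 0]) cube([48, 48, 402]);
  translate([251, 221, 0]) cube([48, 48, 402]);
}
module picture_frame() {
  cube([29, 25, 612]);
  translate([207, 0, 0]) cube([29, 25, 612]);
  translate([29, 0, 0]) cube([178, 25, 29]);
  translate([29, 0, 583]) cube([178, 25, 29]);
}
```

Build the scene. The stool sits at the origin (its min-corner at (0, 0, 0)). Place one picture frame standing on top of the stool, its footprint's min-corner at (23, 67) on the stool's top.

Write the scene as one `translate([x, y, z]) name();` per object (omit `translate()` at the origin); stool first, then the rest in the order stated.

stool();
translate([23, 67, 424]) picture_frame();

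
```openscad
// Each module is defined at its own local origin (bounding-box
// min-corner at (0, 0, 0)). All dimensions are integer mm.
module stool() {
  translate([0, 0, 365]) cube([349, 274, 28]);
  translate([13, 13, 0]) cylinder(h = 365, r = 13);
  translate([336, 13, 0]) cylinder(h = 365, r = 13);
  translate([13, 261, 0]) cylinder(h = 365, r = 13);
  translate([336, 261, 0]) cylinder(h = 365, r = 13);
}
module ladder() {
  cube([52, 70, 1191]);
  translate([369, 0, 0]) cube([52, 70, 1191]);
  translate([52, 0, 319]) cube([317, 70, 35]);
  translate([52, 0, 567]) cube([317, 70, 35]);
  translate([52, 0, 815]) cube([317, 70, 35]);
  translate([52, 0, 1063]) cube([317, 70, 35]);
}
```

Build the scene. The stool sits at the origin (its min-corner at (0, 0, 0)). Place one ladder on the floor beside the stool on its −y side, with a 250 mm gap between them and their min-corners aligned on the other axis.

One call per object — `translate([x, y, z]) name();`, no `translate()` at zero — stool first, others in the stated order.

stool();
translate([0, -320, 0]) ladder();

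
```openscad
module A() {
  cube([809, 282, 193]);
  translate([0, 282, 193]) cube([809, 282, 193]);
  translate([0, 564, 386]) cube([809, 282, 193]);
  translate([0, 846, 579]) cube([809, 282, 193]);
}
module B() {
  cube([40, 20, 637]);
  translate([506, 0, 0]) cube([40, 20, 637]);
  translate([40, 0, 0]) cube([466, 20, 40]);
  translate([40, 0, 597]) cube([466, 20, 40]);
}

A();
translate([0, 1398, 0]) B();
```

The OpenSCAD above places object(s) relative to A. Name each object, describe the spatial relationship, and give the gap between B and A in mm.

The picture frame's nearest face is 270 mm from the staircase's +y face.

A is a staircase. B is a picture frame. The picture frame is on the floor beside the staircase on its +y side. The gap between the picture frame and the staircase is 270 mm.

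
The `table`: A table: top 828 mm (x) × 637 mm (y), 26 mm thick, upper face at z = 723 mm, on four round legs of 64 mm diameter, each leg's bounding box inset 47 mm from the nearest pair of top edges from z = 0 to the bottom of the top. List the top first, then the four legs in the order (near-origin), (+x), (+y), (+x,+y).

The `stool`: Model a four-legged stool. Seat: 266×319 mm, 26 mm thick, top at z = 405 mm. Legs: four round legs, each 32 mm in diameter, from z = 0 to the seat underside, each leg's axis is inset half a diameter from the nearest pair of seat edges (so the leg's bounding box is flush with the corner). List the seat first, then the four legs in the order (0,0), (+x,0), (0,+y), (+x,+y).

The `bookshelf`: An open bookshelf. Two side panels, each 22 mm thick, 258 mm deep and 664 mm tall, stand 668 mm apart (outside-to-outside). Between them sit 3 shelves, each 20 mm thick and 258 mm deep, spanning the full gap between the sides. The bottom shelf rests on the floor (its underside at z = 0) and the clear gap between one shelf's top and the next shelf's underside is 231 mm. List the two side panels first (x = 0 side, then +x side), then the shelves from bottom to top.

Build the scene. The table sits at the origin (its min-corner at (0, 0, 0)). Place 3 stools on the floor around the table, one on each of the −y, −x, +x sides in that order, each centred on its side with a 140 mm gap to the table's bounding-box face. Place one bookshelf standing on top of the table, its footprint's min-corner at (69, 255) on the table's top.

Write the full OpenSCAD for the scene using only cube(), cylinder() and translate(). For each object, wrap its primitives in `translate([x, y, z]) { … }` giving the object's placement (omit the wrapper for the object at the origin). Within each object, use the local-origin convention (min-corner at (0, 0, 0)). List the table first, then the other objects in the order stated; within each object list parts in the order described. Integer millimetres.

translate([0, 0, 697]) cube([828, 637, 26]);
translate([79, 79, 0]) cylinder(h = 697, r = 32);
translate([749, 79, 0]) cylinder(h = 697, r = 32);
translate([79, 558, 0]) cylinder(h = 697, r = 32);
translate([749, 558, 0]) cylinder(h = 697, r = 32);
translate([281, -459, 0]) {
  translate([0, 0, 379]) cube([266, 319, 26]);
  translate([16, 16, 0]) cylinder(h = 379, r = 16);
  translate([250, 16, 0]) cylinder(h = 379, r = 16);
  translate([16, 303, 0]) cylinder(h = 379, r = 16);
  translate([250, 303, 0]) cylinder(h = 379, r = 16);
}
translate([-406, 159, 0]) {
  translate([0, 0, 379]) cube([266, 319, 26]);
  translate([16, 16, 0]) cylinder(h = 379, r = 16);
  translate([250, 16, 0]) cylinder(h = 379, r = 16);
  translate([16, 303, 0]) cylinder(h = 379, r = 16);
  translate([250, 303, 0]) cylinder(h = 379, r = 16);
}
translate([968, 159, 0]) {
  translate([0, 0, 379]) cube([266, 319, 26]);
  translate([16, 16, 0]) cylinder(h = 379, r = 16);
  translate([250, 16, 0]) cylinder(h = 379, r = 16);
  translate([16, 303, 0]) cylinder(h = 379, r = 16);
  translate([250, 303, 0]) cylinder(h = 379, r = 16);
}
translate([69, 255, 723]) {
  cube([22, 258, 664]);
  translate([646, 0, 0]) cube([22, 258, 664]);
  translate([22, 0, 0]) cube([624, 258, 20]);
  translate([22, 0, 251]) cube([624, 258, 20]);
  translate([22, 0, 502]) cube([624, 258, 20]);
}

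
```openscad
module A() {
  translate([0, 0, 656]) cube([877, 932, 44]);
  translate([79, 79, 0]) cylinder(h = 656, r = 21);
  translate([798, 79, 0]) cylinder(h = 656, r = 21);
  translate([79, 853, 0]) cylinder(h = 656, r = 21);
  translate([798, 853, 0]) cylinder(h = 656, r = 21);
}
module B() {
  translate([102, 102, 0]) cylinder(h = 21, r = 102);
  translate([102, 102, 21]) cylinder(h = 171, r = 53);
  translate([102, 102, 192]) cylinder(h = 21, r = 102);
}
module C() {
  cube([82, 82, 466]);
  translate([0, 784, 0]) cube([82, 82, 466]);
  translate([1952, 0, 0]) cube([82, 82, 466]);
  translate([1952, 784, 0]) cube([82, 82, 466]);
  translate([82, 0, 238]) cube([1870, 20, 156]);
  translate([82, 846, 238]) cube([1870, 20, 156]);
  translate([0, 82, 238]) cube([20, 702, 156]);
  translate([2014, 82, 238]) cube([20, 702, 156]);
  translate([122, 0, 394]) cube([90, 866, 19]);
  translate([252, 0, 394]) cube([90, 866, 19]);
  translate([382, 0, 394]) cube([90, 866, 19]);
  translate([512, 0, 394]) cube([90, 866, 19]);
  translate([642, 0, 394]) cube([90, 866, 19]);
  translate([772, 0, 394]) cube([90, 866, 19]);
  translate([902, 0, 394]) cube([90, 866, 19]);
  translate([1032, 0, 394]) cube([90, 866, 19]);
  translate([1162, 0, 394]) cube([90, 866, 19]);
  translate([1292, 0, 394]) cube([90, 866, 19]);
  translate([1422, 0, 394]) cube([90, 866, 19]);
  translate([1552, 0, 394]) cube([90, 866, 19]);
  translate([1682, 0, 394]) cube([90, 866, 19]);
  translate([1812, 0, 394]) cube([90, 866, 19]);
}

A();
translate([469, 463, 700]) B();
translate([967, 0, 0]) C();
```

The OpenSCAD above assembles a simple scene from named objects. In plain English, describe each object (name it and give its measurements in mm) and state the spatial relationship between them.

A is a table with a 877×932 mm rectangular top, 44 mm thick, top surface at z = 700 mm, supported by four round legs of 42 mm diameter, each leg's bounding box inset 58 mm from the nearest pair of top edges, running from the floor.

B is a spool: two coaxial disc flanges of radius 102 mm and thickness 21 mm, joined by a core cylinder of radius 53 mm and height 171 mm. The lower flange rests on z = 0 and the three cylinders share a vertical axis.

C is a bed frame 2034 mm long (x) by 866 mm wide (y). Four 82×82 mm corner posts, 466 mm tall, at the corners of the footprint. Four rails of 20 mm thickness and 156 mm height run between adjacent posts with their undersides at z = 238 mm, their outer faces flush with the outside of the frame (the two x-running rails run between the posts' inner faces; the two y-running rails run between the posts' inner faces). 14 slats, each 90 mm wide (x) and 19 mm thick, lie across the top of the two x-running rails, running the full 866 mm width of the frame in y; the slats are evenly spaced along x between the inner faces of the end posts with equal gaps (rounded down to the nearest mm) at the −x end and between each pair — any rounding remainder accumulates at the +x end.

The spool is on top of the table. The bed frame is on the floor beside the table on its +x side.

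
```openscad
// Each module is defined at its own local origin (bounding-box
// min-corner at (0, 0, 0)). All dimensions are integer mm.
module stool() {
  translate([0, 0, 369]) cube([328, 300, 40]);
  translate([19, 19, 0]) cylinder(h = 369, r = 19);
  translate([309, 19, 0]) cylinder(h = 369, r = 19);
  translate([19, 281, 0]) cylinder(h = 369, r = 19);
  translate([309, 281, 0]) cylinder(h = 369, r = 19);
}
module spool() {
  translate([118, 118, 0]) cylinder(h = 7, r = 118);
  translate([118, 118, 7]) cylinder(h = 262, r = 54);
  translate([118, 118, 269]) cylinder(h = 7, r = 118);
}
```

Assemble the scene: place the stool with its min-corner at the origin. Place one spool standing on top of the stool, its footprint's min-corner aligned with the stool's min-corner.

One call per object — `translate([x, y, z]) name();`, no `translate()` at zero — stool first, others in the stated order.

stool();
translate([0, 0, 409]) spool();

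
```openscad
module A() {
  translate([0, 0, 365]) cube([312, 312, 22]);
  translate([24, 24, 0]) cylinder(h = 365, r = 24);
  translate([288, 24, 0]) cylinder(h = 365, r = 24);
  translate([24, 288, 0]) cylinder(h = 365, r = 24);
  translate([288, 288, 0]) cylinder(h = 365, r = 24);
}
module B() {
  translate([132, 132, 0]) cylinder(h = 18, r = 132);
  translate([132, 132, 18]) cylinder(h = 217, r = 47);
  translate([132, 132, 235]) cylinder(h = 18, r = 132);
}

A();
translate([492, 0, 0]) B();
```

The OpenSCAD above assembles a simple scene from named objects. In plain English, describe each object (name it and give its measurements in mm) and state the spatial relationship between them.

A is a four-legged stool. The seat is 312×312 mm, 22 mm thick, top at z = 387 mm. It stands on four round legs, each 48 mm in diameter, from z = 0 to the seat underside, each leg's axis is inset half a diameter from the nearest pair of seat edges (so the leg's bounding box is flush with the corner).

B is a spool: two coaxial disc flanges of radius 132 mm and thickness 18 mm, joined by a core cylinder of radius 47 mm and height 217 mm. The lower flange rests on z = 0 and the three cylinders share a vertical axis.

The spool is on the floor beside the stool on its +x side.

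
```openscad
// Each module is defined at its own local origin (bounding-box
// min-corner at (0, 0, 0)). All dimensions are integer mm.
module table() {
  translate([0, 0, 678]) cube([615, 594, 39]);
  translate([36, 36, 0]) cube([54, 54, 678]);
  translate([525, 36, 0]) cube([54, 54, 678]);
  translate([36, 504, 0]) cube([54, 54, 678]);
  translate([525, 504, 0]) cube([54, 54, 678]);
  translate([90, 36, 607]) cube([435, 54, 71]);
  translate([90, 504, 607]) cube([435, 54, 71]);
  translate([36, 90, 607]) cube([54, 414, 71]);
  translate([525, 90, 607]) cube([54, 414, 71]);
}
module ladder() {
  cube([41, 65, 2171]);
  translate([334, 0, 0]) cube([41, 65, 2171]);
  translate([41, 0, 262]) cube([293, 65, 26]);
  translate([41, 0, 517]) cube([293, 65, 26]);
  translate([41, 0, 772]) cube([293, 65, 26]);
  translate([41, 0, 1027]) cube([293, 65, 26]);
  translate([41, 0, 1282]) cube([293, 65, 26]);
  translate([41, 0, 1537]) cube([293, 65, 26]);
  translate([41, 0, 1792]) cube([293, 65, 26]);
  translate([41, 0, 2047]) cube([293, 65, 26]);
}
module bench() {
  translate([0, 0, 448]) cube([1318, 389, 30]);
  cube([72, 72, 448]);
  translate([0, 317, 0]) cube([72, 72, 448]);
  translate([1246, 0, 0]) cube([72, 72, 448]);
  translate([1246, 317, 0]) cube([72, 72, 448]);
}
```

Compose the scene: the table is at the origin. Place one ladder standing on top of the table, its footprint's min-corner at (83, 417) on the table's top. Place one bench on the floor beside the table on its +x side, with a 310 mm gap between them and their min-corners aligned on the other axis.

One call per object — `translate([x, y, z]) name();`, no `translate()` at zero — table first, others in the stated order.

table();
translate([83, 417, 717]) ladder();
translate([925, 0, 0]) bench();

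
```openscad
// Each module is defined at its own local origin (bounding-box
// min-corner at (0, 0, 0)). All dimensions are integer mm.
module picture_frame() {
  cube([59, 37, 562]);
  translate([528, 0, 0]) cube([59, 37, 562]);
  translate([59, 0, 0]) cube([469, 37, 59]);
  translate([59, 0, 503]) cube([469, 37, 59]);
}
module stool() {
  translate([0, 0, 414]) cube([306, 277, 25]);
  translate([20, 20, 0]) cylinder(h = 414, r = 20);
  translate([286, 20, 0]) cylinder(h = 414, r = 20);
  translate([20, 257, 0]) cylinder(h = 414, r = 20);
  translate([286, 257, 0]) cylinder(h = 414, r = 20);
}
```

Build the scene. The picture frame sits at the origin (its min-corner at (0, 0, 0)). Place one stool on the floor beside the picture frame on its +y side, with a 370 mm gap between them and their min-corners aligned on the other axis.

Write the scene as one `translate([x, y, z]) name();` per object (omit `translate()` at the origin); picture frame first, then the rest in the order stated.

picture_frame();
translate([0, 407, 0]) stool();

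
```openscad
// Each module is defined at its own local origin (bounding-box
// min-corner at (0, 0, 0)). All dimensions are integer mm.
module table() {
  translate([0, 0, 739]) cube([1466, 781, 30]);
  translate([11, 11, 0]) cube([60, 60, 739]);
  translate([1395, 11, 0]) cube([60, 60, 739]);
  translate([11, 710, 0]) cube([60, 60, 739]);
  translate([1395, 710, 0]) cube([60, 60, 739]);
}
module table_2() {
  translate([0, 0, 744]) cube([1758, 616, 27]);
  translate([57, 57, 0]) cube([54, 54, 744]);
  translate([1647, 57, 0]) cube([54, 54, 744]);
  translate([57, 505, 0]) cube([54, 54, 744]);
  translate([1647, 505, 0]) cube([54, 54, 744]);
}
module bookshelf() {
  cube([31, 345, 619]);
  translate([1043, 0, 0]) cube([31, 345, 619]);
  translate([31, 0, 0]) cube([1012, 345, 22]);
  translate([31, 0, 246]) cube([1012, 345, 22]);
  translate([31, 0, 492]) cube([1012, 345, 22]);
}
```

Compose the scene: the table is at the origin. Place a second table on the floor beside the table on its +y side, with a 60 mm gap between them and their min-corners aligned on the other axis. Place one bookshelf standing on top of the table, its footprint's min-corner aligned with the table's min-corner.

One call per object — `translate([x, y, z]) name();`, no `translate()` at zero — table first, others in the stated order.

table();
translate([0, 841, 0]) table_2();
translate([0, 0, 769]) bookshelf();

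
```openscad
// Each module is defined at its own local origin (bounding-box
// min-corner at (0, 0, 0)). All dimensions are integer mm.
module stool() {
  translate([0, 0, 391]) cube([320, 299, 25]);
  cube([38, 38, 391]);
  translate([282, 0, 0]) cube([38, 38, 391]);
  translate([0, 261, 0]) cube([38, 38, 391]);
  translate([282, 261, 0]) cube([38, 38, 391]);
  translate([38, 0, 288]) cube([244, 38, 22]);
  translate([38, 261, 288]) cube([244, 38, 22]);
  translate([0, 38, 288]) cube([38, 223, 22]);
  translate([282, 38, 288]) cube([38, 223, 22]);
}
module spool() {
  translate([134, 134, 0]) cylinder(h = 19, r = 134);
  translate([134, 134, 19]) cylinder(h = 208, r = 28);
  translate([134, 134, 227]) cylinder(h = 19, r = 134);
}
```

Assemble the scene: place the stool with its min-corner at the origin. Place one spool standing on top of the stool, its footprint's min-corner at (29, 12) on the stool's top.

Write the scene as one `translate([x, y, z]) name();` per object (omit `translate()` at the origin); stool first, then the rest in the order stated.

stool();
translate([29, 12, 416]) spool();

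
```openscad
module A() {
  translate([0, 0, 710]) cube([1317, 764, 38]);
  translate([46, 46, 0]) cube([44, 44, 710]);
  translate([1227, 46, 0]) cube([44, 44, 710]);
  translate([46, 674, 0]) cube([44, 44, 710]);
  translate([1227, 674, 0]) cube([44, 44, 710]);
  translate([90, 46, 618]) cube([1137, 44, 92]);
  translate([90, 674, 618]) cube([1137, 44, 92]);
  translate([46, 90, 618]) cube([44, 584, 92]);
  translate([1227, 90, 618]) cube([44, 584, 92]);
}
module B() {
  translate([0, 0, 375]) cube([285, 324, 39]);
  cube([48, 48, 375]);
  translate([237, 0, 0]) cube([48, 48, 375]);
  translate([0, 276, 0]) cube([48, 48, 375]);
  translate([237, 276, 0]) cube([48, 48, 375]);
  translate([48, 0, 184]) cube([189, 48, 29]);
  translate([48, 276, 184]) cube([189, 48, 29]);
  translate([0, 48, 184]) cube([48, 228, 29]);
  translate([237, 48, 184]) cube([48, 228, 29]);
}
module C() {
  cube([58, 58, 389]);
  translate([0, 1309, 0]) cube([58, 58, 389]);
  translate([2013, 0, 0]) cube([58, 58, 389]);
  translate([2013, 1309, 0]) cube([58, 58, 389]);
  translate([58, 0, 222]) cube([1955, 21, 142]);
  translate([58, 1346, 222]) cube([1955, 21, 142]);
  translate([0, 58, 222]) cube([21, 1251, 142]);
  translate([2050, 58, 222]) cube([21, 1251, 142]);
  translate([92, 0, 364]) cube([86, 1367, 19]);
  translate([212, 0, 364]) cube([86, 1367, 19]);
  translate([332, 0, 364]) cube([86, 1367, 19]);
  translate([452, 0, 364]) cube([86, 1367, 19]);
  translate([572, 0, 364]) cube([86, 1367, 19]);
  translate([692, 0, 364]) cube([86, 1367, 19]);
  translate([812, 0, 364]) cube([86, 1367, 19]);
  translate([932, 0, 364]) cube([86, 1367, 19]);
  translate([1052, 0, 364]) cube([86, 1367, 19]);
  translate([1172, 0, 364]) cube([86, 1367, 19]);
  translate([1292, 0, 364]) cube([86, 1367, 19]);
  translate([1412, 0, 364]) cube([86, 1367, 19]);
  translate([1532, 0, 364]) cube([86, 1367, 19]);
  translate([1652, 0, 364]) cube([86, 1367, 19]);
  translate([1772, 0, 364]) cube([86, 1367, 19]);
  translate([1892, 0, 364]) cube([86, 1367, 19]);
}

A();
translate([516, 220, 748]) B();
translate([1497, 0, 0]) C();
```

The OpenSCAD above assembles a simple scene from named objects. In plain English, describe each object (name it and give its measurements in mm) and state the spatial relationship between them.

A is a rectangular dining table. The top is 1317×764×38 mm with its upper surface at z = 748 mm. It stands on four 44×44 mm square legs, each inset 46 mm from the nearest pair of top edges, running from the floor to the underside of the top. Four apron rails, 44 mm thick and 92 mm tall, run between adjacent legs with their top edges flush with the underside of the top and their outer faces flush with the legs' outer faces.

B is a four-legged stool. The seat is 285×324 mm, 39 mm thick, top at z = 414 mm. It stands on four square legs, each 48×48 mm in cross-section, from z = 0 to the seat underside, each flush with a corner of the seat. Four stretchers, 48 mm wide and 29 mm tall, connect adjacent legs with their undersides at z = 184 mm, each running between the inner faces of the legs it joins and aligned with the legs' outer faces on the other axis.

C is a bed frame 2071 mm long (x) by 1367 mm wide (y). Four 58×58 mm corner posts, 389 mm tall, at the corners of the footprint. Four rails of 21 mm thickness and 142 mm height run between adjacent posts with their undersides at z = 222 mm, their outer faces flush with the outside of the frame (the two x-running rails run between the posts' inner faces; the two y-running rails run between the posts' inner faces). 16 slats, each 86 mm wide (x) and 19 mm thick, lie across the top of the two x-running rails, running the full 1367 mm width of the frame in y; the slats are evenly spaced along x between the inner faces of the end posts with equal gaps (rounded down to the nearest mm) at the −x end and between each pair — any rounding remainder accumulates at the +x end.

The stool is on top of the table, centred. The bed frame is on the floor beside the table on its +x side.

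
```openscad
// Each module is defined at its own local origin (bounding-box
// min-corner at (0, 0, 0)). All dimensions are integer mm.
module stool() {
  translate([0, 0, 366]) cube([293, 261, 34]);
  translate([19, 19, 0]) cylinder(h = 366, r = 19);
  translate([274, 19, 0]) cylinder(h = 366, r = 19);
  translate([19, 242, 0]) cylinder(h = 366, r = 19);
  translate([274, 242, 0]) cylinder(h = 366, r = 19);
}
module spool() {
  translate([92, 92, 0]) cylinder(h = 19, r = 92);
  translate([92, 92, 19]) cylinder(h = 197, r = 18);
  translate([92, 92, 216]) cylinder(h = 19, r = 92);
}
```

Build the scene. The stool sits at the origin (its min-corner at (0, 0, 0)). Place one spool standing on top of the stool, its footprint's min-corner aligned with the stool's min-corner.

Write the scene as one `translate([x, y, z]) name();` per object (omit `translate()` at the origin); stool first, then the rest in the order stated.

stool();
translate([0, 0, 400]) spool();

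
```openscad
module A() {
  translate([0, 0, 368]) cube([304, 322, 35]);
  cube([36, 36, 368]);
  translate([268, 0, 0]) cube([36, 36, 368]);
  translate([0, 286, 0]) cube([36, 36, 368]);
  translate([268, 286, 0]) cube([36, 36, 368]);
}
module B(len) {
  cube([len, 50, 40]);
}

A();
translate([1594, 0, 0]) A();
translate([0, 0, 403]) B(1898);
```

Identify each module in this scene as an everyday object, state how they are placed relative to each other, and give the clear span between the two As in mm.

Second stool starts at x = 1594; first ends at x = 304; clear span = 1594 − 304 = 1290 mm.

A is a stool. B is a beam. A beam spans the tops of two stools. The clear span between the two stools is 1290 mm.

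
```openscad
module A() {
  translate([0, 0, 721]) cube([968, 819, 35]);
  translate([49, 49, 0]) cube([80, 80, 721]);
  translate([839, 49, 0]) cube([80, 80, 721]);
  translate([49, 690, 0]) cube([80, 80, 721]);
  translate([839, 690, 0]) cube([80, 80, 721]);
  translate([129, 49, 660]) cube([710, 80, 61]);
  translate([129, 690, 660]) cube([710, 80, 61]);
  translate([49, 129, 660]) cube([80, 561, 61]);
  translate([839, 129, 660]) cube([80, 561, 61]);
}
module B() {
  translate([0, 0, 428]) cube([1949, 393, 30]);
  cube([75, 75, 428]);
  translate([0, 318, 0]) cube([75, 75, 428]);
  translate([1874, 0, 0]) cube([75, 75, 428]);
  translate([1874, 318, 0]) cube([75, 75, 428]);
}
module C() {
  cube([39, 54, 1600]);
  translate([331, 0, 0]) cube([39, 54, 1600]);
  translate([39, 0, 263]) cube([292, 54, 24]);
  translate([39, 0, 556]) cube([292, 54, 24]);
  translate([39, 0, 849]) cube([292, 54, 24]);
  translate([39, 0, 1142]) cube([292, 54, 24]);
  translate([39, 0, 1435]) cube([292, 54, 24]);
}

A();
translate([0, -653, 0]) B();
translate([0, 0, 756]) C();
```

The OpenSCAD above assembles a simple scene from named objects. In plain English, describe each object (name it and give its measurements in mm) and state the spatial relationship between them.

A is a rectangular dining table. The top is 968×819×35 mm with its upper surface at z = 756 mm. It stands on four 80×80 mm square legs, each inset 49 mm from the nearest pair of top edges, running from the floor to the underside of the top. Four apron rails, 80 mm thick and 61 mm tall, run between adjacent legs with their top edges flush with the underside of the top and their outer faces flush with the legs' outer faces.

B is a long wooden bench with a 1949 mm (x) × 393 mm (y) seat, 30 mm thick, its top surface 458 mm above the floor. Four 75 mm square legs at the seat corners, flush with the edges, run from z = 0 to the seat underside.

C is a straight ladder. Two 39×54 mm vertical rails, 1600 mm tall, stand 370 mm apart (outside-to-outside) with their front faces coplanar on the −y side. 5 rungs, each 54 mm deep and 24 mm tall, span between the inner faces of the rails, front faces flush with the rails. The lowest rung's underside is at z = 263 mm and rungs are spaced 293 mm apart (underside to underside).

The bench is on the floor beside the table on its −y side. The ladder is on top of the table.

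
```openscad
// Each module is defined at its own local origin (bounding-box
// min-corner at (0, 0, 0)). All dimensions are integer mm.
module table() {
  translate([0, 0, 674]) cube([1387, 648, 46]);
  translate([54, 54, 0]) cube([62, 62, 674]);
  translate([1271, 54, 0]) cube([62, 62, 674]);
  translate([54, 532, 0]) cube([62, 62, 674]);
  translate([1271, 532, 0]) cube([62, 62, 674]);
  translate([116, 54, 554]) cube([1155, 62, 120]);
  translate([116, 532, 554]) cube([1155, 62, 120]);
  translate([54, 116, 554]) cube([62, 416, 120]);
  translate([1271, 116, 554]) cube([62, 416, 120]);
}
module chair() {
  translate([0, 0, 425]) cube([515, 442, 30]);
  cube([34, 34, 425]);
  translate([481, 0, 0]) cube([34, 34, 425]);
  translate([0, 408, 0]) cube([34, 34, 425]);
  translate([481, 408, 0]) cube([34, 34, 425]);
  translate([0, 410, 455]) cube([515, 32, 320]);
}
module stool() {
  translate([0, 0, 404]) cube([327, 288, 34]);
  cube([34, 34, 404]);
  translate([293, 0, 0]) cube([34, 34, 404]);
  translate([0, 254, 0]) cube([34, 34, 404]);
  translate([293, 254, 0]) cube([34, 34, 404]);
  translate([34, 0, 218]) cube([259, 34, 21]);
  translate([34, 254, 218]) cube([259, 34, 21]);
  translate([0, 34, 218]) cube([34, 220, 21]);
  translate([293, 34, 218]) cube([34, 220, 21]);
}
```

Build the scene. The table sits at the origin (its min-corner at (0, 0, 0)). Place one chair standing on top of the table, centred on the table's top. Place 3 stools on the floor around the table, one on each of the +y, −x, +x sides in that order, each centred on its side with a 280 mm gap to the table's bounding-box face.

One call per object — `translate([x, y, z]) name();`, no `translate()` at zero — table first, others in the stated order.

table();
translate([436, 103, 720]) chair();
translate([530, 928, 0]) stool();
translate([-607, 180, 0]) stool();
translate([1667, 180, 0]) stool();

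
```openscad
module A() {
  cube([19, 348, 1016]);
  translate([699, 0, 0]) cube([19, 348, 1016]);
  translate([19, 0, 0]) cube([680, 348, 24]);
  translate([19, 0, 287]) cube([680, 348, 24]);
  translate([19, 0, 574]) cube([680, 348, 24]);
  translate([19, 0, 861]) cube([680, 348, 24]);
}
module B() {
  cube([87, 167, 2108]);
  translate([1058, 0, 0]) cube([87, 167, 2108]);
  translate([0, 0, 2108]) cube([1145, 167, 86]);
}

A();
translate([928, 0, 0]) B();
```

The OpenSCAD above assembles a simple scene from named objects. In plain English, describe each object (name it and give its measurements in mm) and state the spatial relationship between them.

A is an open bookshelf. Two side panels, each 19 mm thick, 348 mm deep and 1016 mm tall, stand 718 mm apart (outside-to-outside). Between them sit 4 shelves, each 24 mm thick and 348 mm deep, spanning the full gap between the sides. The bottom shelf rests on the floor (its underside at z = 0) and the clear gap between one shelf's top and the next shelf's underside is 263 mm.

B is a door frame. The clear opening is 971 mm wide and 2108 mm high. Two 87 mm wide jambs, 167 mm deep, stand either side of the opening from the floor to the top of the opening. A 86 mm thick head sits across the top of both jambs, spanning the full outside width of the frame.

The door frame is on the floor beside the bookshelf on its +x side.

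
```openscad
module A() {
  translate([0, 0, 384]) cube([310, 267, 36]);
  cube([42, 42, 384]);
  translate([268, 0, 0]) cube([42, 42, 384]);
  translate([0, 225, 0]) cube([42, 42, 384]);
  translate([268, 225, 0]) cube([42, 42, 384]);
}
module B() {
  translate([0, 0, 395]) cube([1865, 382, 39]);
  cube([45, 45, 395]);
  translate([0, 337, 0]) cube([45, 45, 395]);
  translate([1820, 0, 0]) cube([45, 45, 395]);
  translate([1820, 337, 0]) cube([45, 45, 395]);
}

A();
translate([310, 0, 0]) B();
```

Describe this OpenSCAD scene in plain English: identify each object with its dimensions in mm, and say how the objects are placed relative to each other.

A is a four-legged stool. The seat is 310×267 mm, 36 mm thick, top at z = 420 mm. It stands on four square legs, each 42×42 mm in cross-section, from z = 0 to the seat underside, each flush with a corner of the seat.

B is a bench: a 1865×382 mm seat slab, 39 mm thick, top at z = 434 mm, on four 45×45 mm square legs flush with the seat corners and standing on z = 0.

The bench is against the stool's +x side, with their −y faces flush.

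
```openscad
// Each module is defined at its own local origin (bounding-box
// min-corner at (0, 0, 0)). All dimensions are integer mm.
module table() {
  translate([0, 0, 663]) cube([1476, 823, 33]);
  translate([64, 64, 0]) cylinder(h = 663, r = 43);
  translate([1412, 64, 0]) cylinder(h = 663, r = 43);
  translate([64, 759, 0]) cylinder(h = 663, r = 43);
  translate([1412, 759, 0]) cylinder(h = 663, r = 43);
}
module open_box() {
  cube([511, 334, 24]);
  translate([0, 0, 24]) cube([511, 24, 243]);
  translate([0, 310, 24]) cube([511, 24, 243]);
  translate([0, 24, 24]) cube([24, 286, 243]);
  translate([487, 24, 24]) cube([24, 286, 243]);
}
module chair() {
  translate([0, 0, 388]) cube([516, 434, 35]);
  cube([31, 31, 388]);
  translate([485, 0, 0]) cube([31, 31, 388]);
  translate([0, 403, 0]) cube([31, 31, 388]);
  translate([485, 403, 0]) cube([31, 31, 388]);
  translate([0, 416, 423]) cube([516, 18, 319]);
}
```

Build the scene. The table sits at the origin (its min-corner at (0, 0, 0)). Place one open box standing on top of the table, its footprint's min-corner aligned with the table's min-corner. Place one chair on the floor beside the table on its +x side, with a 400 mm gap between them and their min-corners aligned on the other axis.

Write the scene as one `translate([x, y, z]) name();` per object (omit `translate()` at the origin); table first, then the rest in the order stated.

table();
translate([0, 0, 696]) open_box();
translate([1876, 0, 0]) chair();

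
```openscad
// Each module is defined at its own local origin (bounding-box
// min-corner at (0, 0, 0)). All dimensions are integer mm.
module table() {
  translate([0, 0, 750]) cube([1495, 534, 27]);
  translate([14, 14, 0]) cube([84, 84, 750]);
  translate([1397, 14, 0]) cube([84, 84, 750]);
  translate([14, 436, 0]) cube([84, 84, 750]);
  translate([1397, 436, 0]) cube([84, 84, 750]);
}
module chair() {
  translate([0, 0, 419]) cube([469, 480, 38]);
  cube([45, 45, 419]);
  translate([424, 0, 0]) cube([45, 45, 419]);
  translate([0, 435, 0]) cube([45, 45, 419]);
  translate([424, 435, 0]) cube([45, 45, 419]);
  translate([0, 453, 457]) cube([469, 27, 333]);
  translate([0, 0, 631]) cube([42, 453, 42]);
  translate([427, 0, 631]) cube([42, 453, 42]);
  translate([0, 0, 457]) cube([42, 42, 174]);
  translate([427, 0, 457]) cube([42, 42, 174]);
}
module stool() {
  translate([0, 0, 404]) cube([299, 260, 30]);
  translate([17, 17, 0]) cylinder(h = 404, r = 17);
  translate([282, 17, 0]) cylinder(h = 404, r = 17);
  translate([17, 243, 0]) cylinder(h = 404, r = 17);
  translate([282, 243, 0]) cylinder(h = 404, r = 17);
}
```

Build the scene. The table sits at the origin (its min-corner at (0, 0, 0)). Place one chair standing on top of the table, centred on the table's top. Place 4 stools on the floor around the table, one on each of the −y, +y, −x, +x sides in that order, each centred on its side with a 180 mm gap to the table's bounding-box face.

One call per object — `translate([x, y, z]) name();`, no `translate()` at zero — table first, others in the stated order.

table();
translate([513, 27, 777]) chair();
translate([598, -440, 0]) stool();
translate([598, 714, 0]) stool();
translate([-479, 137, 0]) stool();
translate([1675, 137, 0]) stool();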